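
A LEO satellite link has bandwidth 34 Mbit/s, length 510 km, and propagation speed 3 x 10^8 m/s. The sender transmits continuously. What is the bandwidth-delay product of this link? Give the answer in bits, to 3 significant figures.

57800 bits

Propagation delay = 510000 / 300000000 = 0.0017 s.
BDP = R × t_prop = 34000000 × 0.0017 = 57800 bits.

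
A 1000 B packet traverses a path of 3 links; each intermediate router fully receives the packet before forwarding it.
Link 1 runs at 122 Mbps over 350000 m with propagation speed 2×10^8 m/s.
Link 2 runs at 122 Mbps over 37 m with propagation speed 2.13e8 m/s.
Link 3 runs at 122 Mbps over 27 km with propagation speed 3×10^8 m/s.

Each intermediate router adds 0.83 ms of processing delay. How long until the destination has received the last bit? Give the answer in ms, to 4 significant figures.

3.697 ms

L = 1000 × 8 = 8000 bits.
Transmission delay per hop = L/R = 8000/122000000 = 0.0655738 ms; 3 hops → 0.196721 ms.
Propagation delays (d/s per hop): 1.75, 0.000173709, 0.09 ms; sum = 1.84017 ms.
Processing at 2 router(s): 2 × 0.83 ms = 1.66 ms.
End-to-end = 3.697 ms.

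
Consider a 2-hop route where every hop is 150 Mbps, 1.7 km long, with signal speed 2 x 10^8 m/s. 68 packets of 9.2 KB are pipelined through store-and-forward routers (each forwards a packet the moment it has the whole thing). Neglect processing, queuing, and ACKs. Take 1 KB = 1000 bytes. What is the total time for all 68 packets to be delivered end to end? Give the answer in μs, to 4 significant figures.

Per-hop transmission t_tx = L/R = 73600/150000000 = 490.667 μs.
Per-hop propagation t_prop = 1700/200000000 = 8.5 μs.
Pipeline fill: first packet needs 2·t_tx to clear all hops; remaining 67 packets each add one t_tx.
Total = (2+68-1)·t_tx + 2·t_prop = 69·490.667 + 2·8.5 = 33870 μs.

33870 μs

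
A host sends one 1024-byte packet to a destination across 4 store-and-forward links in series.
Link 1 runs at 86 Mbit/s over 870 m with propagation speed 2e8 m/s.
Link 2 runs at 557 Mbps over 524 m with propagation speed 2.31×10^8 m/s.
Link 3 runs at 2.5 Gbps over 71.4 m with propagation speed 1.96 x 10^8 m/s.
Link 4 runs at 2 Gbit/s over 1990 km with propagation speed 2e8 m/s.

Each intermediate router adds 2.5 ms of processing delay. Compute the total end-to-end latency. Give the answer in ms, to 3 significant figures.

17.6 ms

L = 1024 × 8 = 8192 bits.
Transmission delays (L/R per hop): 0.0952558, 0.0147074, 0.0032768, 0.004096 ms; sum = 0.117336 ms.
Propagation delays (d/s per hop): 0.00435, 0.0022684, 0.000364286, 9.95 ms; sum = 9.95698 ms.
Processing at 3 router(s): 3 × 2.5 ms = 7.5 ms.
End-to-end = 17.6 ms.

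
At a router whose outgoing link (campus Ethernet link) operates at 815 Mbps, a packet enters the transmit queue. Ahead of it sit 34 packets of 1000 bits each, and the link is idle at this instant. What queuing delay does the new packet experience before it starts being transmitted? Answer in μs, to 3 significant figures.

Each queued packet: L/R = 1000/815000000 = 1.22699 μs.
34 queued → 41.7178 μs.
Queuing delay = 41.7 μs.

41.7 μs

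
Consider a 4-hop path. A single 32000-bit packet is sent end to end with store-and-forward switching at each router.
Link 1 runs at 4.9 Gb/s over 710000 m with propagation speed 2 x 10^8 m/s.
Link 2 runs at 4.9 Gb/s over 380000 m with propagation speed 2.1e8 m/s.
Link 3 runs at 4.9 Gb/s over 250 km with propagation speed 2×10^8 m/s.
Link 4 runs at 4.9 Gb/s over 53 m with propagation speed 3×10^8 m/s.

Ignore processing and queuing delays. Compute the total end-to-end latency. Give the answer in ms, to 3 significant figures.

Transmission delay per hop = L/R = 32000/4900000000 = 0.00653061 ms; 4 hops → 0.0261224 ms.
Propagation delays (d/s per hop): 3.55, 1.80952, 1.25, 0.000176667 ms; sum = 6.6097 ms.
End-to-end = 6.64 ms.

6.64 ms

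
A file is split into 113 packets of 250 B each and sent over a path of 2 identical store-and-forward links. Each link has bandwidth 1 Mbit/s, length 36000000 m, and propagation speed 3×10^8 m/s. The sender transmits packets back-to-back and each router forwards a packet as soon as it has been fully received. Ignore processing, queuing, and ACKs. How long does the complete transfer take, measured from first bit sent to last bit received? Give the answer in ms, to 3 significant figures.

Per-hop transmission t_tx = L/R = 2000/1000000 = 2 ms.
Per-hop propagation t_prop = 36000000/300000000 = 120 ms.
Pipeline fill: first packet needs 2·t_tx to clear all hops; remaining 112 packets each add one t_tx.
Total = (2+113-1)·t_tx + 2·t_prop = 114·2 + 2·120 = 468 ms.

468 ms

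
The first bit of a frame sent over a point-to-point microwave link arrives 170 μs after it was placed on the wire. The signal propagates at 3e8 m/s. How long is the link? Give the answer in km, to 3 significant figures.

51.0 km

d = s × t_prop = 300000000 × 0.00017 = 51.0 km.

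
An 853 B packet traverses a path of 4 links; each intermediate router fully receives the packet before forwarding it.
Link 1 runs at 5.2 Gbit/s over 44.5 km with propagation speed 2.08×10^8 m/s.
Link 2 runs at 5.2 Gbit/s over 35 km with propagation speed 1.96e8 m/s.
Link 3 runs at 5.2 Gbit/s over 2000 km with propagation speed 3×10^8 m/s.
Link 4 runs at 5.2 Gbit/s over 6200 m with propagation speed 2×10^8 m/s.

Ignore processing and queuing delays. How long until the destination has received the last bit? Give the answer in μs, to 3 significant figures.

7100 μs

L = 853 × 8 = 6824 bits.
Transmission delay per hop = L/R = 6824/5200000000 = 1.31231 μs; 4 hops → 5.24923 μs.
Propagation delays (d/s per hop): 213.942, 178.571, 6666.67, 31 μs; sum = 7090.18 μs.
End-to-end = 7100 μs.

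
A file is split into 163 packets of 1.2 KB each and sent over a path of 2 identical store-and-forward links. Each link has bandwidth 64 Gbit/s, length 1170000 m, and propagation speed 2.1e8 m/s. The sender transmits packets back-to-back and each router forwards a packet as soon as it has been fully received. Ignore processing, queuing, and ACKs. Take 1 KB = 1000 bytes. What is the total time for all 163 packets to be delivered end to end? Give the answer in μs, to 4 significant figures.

11170 μs

Per-hop transmission t_tx = L/R = 9600/64000000000 = 0.15 μs.
Per-hop propagation t_prop = 1170000/210000000 = 5571.43 μs.
Pipeline fill: first packet needs 2·t_tx to clear all hops; remaining 162 packets each add one t_tx.
Total = (2+163-1)·t_tx + 2·t_prop = 164·0.15 + 2·5571.43 = 11170 μs.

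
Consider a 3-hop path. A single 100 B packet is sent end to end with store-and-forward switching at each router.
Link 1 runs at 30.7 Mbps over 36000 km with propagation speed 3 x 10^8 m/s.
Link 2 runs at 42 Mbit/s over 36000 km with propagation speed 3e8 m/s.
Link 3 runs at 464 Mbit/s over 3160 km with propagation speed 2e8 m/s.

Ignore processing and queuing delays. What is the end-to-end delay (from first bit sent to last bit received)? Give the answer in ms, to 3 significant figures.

256 ms

L = 100 × 8 = 800 bits.
Transmission delays (L/R per hop): 0.0260586, 0.0190476, 0.00172414 ms; sum = 0.0468304 ms.
Propagation delays (d/s per hop): 120, 120, 15.8 ms; sum = 255.8 ms.
End-to-end = 256 ms.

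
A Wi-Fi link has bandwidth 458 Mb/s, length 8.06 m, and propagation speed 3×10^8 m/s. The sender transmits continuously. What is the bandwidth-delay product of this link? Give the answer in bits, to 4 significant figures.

12.30 bits

Propagation delay = 8.06 / 300000000 = 2.68667e-08 s.
BDP = R × t_prop = 458000000 × 2.68667e-08 = 12.3049 bits.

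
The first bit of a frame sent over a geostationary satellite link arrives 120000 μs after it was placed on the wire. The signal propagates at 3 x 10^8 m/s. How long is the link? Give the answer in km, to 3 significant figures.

36000 km

d = s × t_prop = 300000000 × 0.12 = 36000 km.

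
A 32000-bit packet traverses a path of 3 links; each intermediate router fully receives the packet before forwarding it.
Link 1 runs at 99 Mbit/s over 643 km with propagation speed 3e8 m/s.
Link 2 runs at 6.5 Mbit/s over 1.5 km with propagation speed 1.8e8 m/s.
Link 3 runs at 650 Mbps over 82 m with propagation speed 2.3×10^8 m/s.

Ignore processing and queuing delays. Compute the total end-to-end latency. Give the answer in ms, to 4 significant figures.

Transmission delays (L/R per hop): 0.323232, 4.92308, 0.0492308 ms; sum = 5.29554 ms.
Propagation delays (d/s per hop): 2.14333, 0.00833333, 0.000356522 ms; sum = 2.15202 ms.
End-to-end = 7.448 ms.

7.448 ms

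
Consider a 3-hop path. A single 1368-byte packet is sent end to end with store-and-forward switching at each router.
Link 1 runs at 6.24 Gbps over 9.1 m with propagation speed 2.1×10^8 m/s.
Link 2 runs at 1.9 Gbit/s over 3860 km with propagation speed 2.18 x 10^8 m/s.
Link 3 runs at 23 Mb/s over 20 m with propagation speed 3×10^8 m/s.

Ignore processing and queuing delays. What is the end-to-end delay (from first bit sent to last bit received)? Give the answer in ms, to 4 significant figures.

L = 1368 × 8 = 10944 bits.
Transmission delays (L/R per hop): 0.00175385, 0.00576, 0.475826 ms; sum = 0.48334 ms.
Propagation delays (d/s per hop): 4.33333e-05, 17.7064, 6.66667e-05 ms; sum = 17.7065 ms.
End-to-end = 18.19 ms.

18.19 ms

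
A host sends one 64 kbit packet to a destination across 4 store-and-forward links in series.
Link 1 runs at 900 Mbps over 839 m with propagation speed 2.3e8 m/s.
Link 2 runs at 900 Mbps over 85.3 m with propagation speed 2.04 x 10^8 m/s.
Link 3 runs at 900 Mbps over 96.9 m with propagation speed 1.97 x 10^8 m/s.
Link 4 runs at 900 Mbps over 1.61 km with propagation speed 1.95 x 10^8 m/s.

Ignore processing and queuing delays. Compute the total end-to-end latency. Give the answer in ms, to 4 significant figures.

0.2973 ms

L = 64000 bits.
Transmission delay per hop = L/R = 64000/900000000 = 0.0711111 ms; 4 hops → 0.284444 ms.
Propagation delays (d/s per hop): 0.00364783, 0.000418137, 0.000491878, 0.00825641 ms; sum = 0.0128143 ms.
End-to-end = 0.2973 ms.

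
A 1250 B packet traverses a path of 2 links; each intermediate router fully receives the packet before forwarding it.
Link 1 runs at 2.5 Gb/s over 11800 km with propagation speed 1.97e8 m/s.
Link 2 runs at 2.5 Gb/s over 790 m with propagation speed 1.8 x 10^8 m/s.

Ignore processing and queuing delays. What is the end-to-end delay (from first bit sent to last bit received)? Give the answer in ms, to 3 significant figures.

59.9 ms

L = 1250 × 8 = 10000 bits.
Transmission delay per hop = L/R = 10000/2500000000 = 0.004 ms; 2 hops → 0.008 ms.
Propagation delays (d/s per hop): 59.8985, 0.00438889 ms; sum = 59.9029 ms.
End-to-end = 59.9 ms.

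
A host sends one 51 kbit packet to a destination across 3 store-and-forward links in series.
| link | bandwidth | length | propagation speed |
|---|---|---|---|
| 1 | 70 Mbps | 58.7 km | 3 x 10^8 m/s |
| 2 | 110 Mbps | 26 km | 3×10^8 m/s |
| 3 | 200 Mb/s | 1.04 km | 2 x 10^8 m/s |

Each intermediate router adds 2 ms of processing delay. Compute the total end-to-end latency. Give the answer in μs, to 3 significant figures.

L = 51000 bits.
Transmission delays (L/R per hop): 728.571, 463.636, 255 μs; sum = 1447.21 μs.
Propagation delays (d/s per hop): 195.667, 86.6667, 5.2 μs; sum = 287.533 μs.
Processing at 2 router(s): 2 × 2 ms = 4000 μs.
End-to-end = 5730 μs.

5730 μs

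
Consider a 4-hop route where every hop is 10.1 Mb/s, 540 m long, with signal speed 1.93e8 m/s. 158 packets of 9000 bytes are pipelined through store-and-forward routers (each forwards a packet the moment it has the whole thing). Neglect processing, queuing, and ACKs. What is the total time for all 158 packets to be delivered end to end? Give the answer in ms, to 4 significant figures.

Per-hop transmission t_tx = L/R = 72000/10100000 = 7.12871 ms.
Per-hop propagation t_prop = 540/193000000 = 0.00279793 ms.
Pipeline fill: first packet needs 4·t_tx to clear all hops; remaining 157 packets each add one t_tx.
Total = (4+158-1)·t_tx + 4·t_prop = 161·7.12871 + 4·0.00279793 = 1148 ms.

1148 ms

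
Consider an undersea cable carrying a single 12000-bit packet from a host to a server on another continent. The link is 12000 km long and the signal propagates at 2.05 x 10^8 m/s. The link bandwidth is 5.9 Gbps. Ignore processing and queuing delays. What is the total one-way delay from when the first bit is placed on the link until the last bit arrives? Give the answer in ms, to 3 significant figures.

Transmission delay = L/R = 12000 / 5900000000 = 0.0020339 ms.
Propagation delay = d/s = 12000000 m / 2.05e+08 m/s = 58.5366 ms.
Total = 58.5 ms.

58.5 ms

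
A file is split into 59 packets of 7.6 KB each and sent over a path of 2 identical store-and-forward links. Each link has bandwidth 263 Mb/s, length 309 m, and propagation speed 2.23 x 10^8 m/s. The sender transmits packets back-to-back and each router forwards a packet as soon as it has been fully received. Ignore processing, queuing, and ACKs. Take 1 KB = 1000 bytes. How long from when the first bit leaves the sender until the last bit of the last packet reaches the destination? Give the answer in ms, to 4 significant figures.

Per-hop transmission t_tx = L/R = 60800/263000000 = 0.231179 ms.
Per-hop propagation t_prop = 309/223000000 = 0.00138565 ms.
Pipeline fill: first packet needs 2·t_tx to clear all hops; remaining 58 packets each add one t_tx.
Total = (2+59-1)·t_tx + 2·t_prop = 60·0.231179 + 2·0.00138565 = 13.87 ms.

13.87 ms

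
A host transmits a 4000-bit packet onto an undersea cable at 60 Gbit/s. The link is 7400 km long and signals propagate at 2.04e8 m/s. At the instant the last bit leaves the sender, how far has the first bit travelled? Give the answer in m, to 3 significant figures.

13.6 m

t_tx = L/R = 4000/60000000000 = 6.66667e-08 s.
Distance = s × t_tx = 204000000 × 6.66667e-08 = 13.6 m.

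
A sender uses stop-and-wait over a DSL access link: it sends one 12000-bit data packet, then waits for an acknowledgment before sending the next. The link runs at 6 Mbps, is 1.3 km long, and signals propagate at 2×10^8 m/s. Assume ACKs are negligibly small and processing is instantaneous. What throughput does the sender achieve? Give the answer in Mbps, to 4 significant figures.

5.961 Mbps

t_tx = L/R = 12000/6000000 = 0.002 s.
t_prop = 1300/200000000 = 6.5e-06 s; RTT = 1.3e-05 s.
Cycle = t_tx + RTT = 0.002013 s.
Throughput = L / cycle = 12000 / 0.002013 = 5.961 Mbps.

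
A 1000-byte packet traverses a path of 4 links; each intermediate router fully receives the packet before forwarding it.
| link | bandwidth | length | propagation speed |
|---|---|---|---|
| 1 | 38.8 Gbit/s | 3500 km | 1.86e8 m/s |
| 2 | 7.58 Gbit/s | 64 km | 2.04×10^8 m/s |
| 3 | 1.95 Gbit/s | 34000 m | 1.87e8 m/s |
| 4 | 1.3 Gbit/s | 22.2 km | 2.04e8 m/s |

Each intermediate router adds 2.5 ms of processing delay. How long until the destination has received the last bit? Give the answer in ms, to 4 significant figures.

L = 1000 × 8 = 8000 bits.
Transmission delays (L/R per hop): 0.000206186, 0.00105541, 0.00410256, 0.00615385 ms; sum = 0.011518 ms.
Propagation delays (d/s per hop): 18.8172, 0.313725, 0.181818, 0.108824 ms; sum = 19.4216 ms.
Processing at 3 router(s): 3 × 2.5 ms = 7.5 ms.
End-to-end = 26.93 ms.

26.93 ms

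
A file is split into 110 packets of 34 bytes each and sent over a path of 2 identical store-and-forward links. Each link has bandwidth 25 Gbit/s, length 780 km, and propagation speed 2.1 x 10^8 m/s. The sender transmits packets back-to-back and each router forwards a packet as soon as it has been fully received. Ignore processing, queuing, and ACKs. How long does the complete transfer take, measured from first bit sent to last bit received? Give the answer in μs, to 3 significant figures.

Per-hop transmission t_tx = L/R = 272/25000000000 = 0.01088 μs.
Per-hop propagation t_prop = 780000/210000000 = 3714.29 μs.
Pipeline fill: first packet needs 2·t_tx to clear all hops; remaining 109 packets each add one t_tx.
Total = (2+110-1)·t_tx + 2·t_prop = 111·0.01088 + 2·3714.29 = 7430 μs.

7430 μs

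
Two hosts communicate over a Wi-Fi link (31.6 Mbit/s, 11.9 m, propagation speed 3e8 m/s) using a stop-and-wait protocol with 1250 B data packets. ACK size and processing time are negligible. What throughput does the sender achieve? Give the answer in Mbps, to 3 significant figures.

31.6 Mbps

t_tx = L/R = 10000/31600000 = 0.000316456 s.
t_prop = 11.9/300000000 = 3.96667e-08 s; RTT = 7.93333e-08 s.
Cycle = t_tx + RTT = 0.000316535 s.
Throughput = L / cycle = 10000 / 0.000316535 = 31.6 Mbps.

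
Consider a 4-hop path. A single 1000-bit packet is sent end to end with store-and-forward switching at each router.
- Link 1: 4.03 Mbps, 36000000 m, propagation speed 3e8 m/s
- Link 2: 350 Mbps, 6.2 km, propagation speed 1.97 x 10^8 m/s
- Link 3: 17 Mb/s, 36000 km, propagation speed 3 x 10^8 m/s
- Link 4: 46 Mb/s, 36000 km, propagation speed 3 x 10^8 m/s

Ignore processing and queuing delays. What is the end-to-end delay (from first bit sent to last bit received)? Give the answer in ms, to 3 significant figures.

360 ms

Transmission delays (L/R per hop): 0.248139, 0.00285714, 0.0588235, 0.0217391 ms; sum = 0.331559 ms.
Propagation delays (d/s per hop): 120, 0.0314721, 120, 120 ms; sum = 360.031 ms.
End-to-end = 360 ms.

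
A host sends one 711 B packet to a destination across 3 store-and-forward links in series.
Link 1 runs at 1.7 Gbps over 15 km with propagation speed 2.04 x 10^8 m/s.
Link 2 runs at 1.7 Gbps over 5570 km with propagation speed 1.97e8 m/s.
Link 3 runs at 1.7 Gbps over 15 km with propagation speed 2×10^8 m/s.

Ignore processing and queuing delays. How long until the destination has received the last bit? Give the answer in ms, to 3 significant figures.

L = 711 × 8 = 5688 bits.
Transmission delay per hop = L/R = 5688/1700000000 = 0.00334588 ms; 3 hops → 0.0100376 ms.
Propagation delays (d/s per hop): 0.0735294, 28.2741, 0.075 ms; sum = 28.4226 ms.
End-to-end = 28.4 ms.

28.4 ms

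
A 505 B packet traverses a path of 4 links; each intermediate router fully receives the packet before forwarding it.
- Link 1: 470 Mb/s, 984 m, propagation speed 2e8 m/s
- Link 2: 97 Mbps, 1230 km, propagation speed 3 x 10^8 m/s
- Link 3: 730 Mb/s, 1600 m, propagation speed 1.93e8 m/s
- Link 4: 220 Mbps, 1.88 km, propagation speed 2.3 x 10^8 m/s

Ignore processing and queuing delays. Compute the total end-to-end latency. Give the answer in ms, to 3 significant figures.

4.20 ms

L = 505 × 8 = 4040 bits.
Transmission delays (L/R per hop): 0.00859574, 0.0416495, 0.00553425, 0.0183636 ms; sum = 0.0741431 ms.
Propagation delays (d/s per hop): 0.00492, 4.1, 0.00829016, 0.00817391 ms; sum = 4.12138 ms.
End-to-end = 4.20 ms.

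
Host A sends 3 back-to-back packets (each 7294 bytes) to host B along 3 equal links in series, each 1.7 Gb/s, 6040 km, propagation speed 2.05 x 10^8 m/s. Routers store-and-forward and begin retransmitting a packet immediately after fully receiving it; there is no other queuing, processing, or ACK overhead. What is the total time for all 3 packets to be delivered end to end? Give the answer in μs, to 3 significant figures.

Per-hop transmission t_tx = L/R = 58352/1700000000 = 34.3247 μs.
Per-hop propagation t_prop = 6040000/2.05e+08 = 29463.4 μs.
Pipeline fill: first packet needs 3·t_tx to clear all hops; remaining 2 packets each add one t_tx.
Total = (3+3-1)·t_tx + 3·t_prop = 5·34.3247 + 3·29463.4 = 88600 μs.

88600 μs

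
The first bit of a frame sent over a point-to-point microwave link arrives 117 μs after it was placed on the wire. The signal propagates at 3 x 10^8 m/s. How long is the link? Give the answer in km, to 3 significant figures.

35.1 km

d = s × t_prop = 300000000 × 0.000117 = 35.1 km.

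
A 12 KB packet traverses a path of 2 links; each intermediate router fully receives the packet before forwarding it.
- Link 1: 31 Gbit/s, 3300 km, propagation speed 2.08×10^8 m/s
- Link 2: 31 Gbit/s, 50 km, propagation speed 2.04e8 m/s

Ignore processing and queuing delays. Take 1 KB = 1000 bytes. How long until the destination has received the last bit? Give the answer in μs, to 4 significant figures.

16120 μs

L = 96000 bits.
Transmission delay per hop = L/R = 96000/31000000000 = 3.09677 μs; 2 hops → 6.19355 μs.
Propagation delays (d/s per hop): 15865.4, 245.098 μs; sum = 16110.5 μs.
End-to-end = 16120 μs.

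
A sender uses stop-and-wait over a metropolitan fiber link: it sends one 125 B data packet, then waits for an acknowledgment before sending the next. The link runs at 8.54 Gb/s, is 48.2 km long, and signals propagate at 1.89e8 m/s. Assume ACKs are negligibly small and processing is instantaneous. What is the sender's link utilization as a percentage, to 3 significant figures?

t_tx = L/R = 1000/8.54e+09 = 1.17096e-07 s.
t_prop = 48200/189000000 = 0.000255026 s; RTT = 0.000510053 s.
Cycle = t_tx + RTT = 0.00051017 s.
Utilization = t_tx / cycle = 1.17096e-07/0.00051017 = 0.0230 %.

0.0230 %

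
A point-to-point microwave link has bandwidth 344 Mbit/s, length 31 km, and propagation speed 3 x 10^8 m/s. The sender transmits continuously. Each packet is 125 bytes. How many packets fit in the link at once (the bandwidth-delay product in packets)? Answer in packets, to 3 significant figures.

35.5 packets

Propagation delay = 31000 / 300000000 = 0.000103333 s.
BDP = R × t_prop = 344000000 × 0.000103333 = 35546.7 bits.
In packets of 1000 bits: 35.5 packets.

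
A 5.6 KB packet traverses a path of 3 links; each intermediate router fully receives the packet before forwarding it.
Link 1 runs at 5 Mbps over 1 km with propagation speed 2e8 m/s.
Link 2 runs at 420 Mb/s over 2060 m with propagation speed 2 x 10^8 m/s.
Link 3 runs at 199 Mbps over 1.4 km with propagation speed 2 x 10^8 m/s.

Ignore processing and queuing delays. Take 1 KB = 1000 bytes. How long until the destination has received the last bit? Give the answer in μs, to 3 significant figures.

L = 44800 bits.
Transmission delays (L/R per hop): 8960, 106.667, 225.126 μs; sum = 9291.79 μs.
Propagation delays (d/s per hop): 5, 10.3, 7 μs; sum = 22.3 μs.
End-to-end = 9310 μs.

9310 μs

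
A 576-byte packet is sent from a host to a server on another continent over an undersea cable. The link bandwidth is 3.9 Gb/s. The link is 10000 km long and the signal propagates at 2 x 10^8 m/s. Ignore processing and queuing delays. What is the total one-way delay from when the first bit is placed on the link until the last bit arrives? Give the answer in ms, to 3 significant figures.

50.0 ms

L = 576 × 8 = 4608 bits.
Transmission delay = L/R = 4608 / 3900000000 = 0.00118154 ms.
Propagation delay = d/s = 10000000 m / 200000000 m/s = 50 ms.
Total = 50.0 ms.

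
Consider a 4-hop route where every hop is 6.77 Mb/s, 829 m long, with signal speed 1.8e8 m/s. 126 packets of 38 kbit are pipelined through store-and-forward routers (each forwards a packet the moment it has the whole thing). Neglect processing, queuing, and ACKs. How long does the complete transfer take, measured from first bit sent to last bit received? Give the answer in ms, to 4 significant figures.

724.1 ms

Per-hop transmission t_tx = L/R = 38000/6770000 = 5.613 ms.
Per-hop propagation t_prop = 829/180000000 = 0.00460556 ms.
Pipeline fill: first packet needs 4·t_tx to clear all hops; remaining 125 packets each add one t_tx.
Total = (4+126-1)·t_tx + 4·t_prop = 129·5.613 + 4·0.00460556 = 724.1 ms.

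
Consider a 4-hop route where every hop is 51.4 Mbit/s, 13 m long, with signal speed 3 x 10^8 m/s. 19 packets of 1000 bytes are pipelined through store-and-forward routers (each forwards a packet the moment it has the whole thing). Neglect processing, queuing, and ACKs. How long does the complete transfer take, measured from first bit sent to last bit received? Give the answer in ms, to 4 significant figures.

3.424 ms

Per-hop transmission t_tx = L/R = 8000/51400000 = 0.155642 ms.
Per-hop propagation t_prop = 13/300000000 = 4.33333e-05 ms.
Pipeline fill: first packet needs 4·t_tx to clear all hops; remaining 18 packets each add one t_tx.
Total = (4+19-1)·t_tx + 4·t_prop = 22·0.155642 + 4·4.33333e-05 = 3.424 ms.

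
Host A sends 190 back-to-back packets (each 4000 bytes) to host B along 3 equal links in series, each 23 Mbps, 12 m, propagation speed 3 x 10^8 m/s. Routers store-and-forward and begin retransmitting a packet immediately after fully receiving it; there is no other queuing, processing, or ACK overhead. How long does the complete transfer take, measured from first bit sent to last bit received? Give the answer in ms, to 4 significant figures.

Per-hop transmission t_tx = L/R = 32000/23000000 = 1.3913 ms.
Per-hop propagation t_prop = 12/300000000 = 4e-05 ms.
Pipeline fill: first packet needs 3·t_tx to clear all hops; remaining 189 packets each add one t_tx.
Total = (3+190-1)·t_tx + 3·t_prop = 192·1.3913 + 3·4e-05 = 267.1 ms.

267.1 ms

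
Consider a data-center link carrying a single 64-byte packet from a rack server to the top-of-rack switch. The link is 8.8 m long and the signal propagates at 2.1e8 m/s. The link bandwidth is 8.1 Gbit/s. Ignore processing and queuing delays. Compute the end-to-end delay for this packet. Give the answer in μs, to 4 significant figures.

0.1051 μs

L = 64 × 8 = 512 bits.
Transmission delay = L/R = 512 / 8100000000 = 0.0632099 μs.
Propagation delay = d/s = 8.8 m / 210000000 m/s = 0.0419048 μs.
Total = 0.1051 μs.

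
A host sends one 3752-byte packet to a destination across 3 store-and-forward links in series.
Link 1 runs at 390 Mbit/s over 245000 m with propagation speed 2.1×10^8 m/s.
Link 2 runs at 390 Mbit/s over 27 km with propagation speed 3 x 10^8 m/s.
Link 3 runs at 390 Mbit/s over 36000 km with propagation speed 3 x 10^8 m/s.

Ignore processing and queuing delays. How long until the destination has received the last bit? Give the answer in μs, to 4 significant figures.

121500 μs

L = 3752 × 8 = 30016 bits.
Transmission delay per hop = L/R = 30016/390000000 = 76.9641 μs; 3 hops → 230.892 μs.
Propagation delays (d/s per hop): 1166.67, 90, 120000 μs; sum = 121257 μs.
End-to-end = 121500 μs.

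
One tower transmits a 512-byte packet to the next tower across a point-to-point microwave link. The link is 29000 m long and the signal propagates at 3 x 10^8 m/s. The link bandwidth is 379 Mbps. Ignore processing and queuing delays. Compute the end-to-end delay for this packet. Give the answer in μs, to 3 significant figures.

107 μs

L = 512 × 8 = 4096 bits.
Transmission delay = L/R = 4096 / 379000000 = 10.8074 μs.
Propagation delay = d/s = 29000 m / 300000000 m/s = 96.6667 μs.
Total = 107 μs.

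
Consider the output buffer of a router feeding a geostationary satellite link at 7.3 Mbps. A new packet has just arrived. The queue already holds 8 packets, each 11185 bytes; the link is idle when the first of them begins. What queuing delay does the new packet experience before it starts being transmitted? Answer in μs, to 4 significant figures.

98060 μs

Each queued packet: L/R = 89480/7300000 = 12257.5 μs.
8 queued → 98060.3 μs.
Queuing delay = 98060 μs.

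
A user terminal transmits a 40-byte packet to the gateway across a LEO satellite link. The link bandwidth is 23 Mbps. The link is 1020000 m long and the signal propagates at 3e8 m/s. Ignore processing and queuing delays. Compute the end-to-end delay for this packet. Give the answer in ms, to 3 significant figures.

3.41 ms

L = 40 × 8 = 320 bits.
Transmission delay = L/R = 320 / 23000000 = 0.013913 ms.
Propagation delay = d/s = 1020000 m / 300000000 m/s = 3.4 ms.
Total = 3.41 ms.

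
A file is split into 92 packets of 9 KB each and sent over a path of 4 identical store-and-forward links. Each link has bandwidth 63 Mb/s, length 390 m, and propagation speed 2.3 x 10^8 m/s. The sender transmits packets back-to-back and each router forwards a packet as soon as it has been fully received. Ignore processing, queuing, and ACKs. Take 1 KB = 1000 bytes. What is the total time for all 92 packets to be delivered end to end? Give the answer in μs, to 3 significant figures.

109000 μs

Per-hop transmission t_tx = L/R = 72000/63000000 = 1142.86 μs.
Per-hop propagation t_prop = 390/2.3e+08 = 1.69565 μs.
Pipeline fill: first packet needs 4·t_tx to clear all hops; remaining 91 packets each add one t_tx.
Total = (4+92-1)·t_tx + 4·t_prop = 95·1142.86 + 4·1.69565 = 109000 μs.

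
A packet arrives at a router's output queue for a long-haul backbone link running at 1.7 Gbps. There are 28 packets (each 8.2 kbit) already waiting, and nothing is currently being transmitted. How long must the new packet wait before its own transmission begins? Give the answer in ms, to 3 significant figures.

0.135 ms

Each queued packet: L/R = 8200/1700000000 = 0.00482353 ms.
28 queued → 0.135059 ms.
Queuing delay = 0.135 ms.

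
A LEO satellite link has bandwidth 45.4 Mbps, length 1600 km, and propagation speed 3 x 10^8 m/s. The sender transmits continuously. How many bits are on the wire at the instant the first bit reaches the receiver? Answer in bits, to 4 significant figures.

Propagation delay = 1600000 / 300000000 = 0.00533333 s.
BDP = R × t_prop = 45400000 × 0.00533333 = 242133 bits.

242100 bits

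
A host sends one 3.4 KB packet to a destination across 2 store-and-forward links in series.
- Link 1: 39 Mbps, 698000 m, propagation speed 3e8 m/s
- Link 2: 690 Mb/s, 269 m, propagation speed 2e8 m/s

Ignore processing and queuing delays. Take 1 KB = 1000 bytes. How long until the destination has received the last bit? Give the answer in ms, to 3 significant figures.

3.06 ms

L = 27200 bits.
Transmission delays (L/R per hop): 0.697436, 0.0394203 ms; sum = 0.736856 ms.
Propagation delays (d/s per hop): 2.32667, 0.001345 ms; sum = 2.32801 ms.
End-to-end = 3.06 ms.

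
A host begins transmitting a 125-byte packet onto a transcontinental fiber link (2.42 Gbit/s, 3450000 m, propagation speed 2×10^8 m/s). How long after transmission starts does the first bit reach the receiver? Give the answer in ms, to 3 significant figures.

First bit experiences only propagation delay: d/s = 3450000/200000000 = 17.3 ms.

17.3 ms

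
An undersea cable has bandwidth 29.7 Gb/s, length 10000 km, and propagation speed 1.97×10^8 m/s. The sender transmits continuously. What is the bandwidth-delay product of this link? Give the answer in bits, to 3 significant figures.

1510000000 bits

Propagation delay = 10000000 / 197000000 = 0.0507614 s.
BDP = R × t_prop = 29700000000 × 0.0507614 = 1507610000 bits.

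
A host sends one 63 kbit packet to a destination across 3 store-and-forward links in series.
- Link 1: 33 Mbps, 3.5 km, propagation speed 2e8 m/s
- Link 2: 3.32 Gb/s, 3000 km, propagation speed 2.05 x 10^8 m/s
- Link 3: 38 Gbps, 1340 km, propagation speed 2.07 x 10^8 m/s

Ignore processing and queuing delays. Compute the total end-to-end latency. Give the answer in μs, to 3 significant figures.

L = 63000 bits.
Transmission delays (L/R per hop): 1909.09, 18.9759, 1.65789 μs; sum = 1929.72 μs.
Propagation delays (d/s per hop): 17.5, 14634.1, 6473.43 μs; sum = 21125.1 μs.
End-to-end = 23100 μs.

23100 μs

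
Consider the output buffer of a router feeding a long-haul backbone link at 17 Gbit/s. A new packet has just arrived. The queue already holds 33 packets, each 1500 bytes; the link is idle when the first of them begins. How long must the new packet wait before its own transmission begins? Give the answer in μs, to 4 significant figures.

23.29 μs

Each queued packet: L/R = 12000/17000000000 = 0.705882 μs.
33 queued → 23.2941 μs.
Queuing delay = 23.29 μs.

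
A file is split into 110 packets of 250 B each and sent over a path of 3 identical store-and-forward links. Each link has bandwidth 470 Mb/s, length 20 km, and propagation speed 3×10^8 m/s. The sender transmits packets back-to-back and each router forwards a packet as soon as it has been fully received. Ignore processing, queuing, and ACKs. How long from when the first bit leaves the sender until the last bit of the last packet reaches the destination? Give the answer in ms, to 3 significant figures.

0.677 ms

Per-hop transmission t_tx = L/R = 2000/470000000 = 0.00425532 ms.
Per-hop propagation t_prop = 20000/300000000 = 0.0666667 ms.
Pipeline fill: first packet needs 3·t_tx to clear all hops; remaining 109 packets each add one t_tx.
Total = (3+110-1)·t_tx + 3·t_prop = 112·0.00425532 + 3·0.0666667 = 0.677 ms.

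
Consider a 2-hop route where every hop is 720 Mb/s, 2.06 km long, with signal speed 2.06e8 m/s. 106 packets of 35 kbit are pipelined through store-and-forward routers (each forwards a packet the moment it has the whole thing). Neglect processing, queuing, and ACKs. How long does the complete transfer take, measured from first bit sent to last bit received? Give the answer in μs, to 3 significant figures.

5220 μs

Per-hop transmission t_tx = L/R = 35000/720000000 = 48.6111 μs.
Per-hop propagation t_prop = 2060/206000000 = 10 μs.
Pipeline fill: first packet needs 2·t_tx to clear all hops; remaining 105 packets each add one t_tx.
Total = (2+106-1)·t_tx + 2·t_prop = 107·48.6111 + 2·10 = 5220 μs.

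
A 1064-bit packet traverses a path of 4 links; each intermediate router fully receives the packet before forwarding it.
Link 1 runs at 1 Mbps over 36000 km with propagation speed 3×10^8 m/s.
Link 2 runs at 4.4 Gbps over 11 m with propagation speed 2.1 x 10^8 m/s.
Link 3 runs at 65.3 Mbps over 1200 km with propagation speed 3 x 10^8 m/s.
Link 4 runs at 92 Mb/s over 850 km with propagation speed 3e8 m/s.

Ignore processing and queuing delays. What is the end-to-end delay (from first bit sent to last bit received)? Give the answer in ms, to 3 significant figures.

Transmission delays (L/R per hop): 1.064, 0.000241818, 0.016294, 0.0115652 ms; sum = 1.0921 ms.
Propagation delays (d/s per hop): 120, 5.2381e-05, 4, 2.83333 ms; sum = 126.833 ms.
End-to-end = 128 ms.

128 ms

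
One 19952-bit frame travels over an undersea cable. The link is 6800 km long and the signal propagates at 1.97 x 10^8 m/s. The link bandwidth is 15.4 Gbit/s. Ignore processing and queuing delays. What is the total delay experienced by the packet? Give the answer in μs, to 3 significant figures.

34500 μs

Transmission delay = L/R = 19952 / 15400000000 = 1.29558 μs.
Propagation delay = d/s = 6800000 m / 197000000 m/s = 34517.8 μs.
Total = 34500 μs.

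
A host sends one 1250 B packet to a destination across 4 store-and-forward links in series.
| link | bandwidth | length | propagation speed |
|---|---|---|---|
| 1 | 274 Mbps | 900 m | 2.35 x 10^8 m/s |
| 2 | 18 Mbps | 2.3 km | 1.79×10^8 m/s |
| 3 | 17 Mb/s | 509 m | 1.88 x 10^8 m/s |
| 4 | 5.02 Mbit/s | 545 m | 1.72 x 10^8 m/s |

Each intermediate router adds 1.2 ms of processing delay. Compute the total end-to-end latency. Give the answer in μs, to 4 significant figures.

L = 1250 × 8 = 10000 bits.
Transmission delays (L/R per hop): 36.4964, 555.556, 588.235, 1992.03 μs; sum = 3172.32 μs.
Propagation delays (d/s per hop): 3.82979, 12.8492, 2.70745, 3.1686 μs; sum = 22.555 μs.
Processing at 3 router(s): 3 × 1.2 ms = 3600 μs.
End-to-end = 6795 μs.

6795 μs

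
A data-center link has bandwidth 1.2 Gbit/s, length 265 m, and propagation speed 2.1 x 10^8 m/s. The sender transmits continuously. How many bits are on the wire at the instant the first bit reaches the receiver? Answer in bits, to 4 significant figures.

1514 bits

Propagation delay = 265 / 210000000 = 1.2619e-06 s.
BDP = R × t_prop = 1200000000 × 1.2619e-06 = 1514.29 bits.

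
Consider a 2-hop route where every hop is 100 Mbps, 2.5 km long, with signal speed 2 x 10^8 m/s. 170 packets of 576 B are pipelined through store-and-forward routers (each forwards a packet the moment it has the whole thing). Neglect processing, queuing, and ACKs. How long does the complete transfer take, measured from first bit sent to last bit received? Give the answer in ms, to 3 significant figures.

7.90 ms

Per-hop transmission t_tx = L/R = 4608/100000000 = 0.04608 ms.
Per-hop propagation t_prop = 2500/200000000 = 0.0125 ms.
Pipeline fill: first packet needs 2·t_tx to clear all hops; remaining 169 packets each add one t_tx.
Total = (2+170-1)·t_tx + 2·t_prop = 171·0.04608 + 2·0.0125 = 7.90 ms.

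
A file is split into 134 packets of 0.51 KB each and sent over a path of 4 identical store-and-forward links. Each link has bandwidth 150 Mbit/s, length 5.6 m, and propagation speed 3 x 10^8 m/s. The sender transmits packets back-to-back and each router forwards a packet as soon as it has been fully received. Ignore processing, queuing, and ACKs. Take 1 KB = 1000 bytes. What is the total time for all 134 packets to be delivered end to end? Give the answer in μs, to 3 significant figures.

3730 μs

Per-hop transmission t_tx = L/R = 4080/150000000 = 27.2 μs.
Per-hop propagation t_prop = 5.6/300000000 = 0.0186667 μs.
Pipeline fill: first packet needs 4·t_tx to clear all hops; remaining 133 packets each add one t_tx.
Total = (4+134-1)·t_tx + 4·t_prop = 137·27.2 + 4·0.0186667 = 3730 μs.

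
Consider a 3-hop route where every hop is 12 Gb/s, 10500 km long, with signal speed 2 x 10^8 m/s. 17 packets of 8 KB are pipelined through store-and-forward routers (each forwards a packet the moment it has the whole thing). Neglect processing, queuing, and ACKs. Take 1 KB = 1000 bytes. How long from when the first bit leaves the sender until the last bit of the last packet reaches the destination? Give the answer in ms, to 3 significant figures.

158 ms

Per-hop transmission t_tx = L/R = 64000/12000000000 = 0.00533333 ms.
Per-hop propagation t_prop = 10500000/200000000 = 52.5 ms.
Pipeline fill: first packet needs 3·t_tx to clear all hops; remaining 16 packets each add one t_tx.
Total = (3+17-1)·t_tx + 3·t_prop = 19·0.00533333 + 3·52.5 = 158 ms.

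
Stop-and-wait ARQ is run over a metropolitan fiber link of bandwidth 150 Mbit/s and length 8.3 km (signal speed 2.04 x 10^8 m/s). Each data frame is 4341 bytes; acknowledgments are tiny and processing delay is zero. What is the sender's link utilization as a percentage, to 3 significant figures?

74.0 %

t_tx = L/R = 34728/150000000 = 0.00023152 s.
t_prop = 8300/204000000 = 4.06863e-05 s; RTT = 8.13725e-05 s.
Cycle = t_tx + RTT = 0.000312893 s.
Utilization = t_tx / cycle = 0.00023152/0.000312893 = 74.0 %.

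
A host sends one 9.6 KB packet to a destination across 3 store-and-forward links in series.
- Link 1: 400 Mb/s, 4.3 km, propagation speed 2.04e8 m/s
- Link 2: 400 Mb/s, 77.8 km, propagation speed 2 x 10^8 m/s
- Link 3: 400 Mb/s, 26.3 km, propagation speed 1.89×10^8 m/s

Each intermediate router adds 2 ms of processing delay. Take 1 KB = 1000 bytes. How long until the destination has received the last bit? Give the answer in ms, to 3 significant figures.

L = 76800 bits.
Transmission delay per hop = L/R = 76800/400000000 = 0.192 ms; 3 hops → 0.576 ms.
Propagation delays (d/s per hop): 0.0210784, 0.389, 0.139153 ms; sum = 0.549232 ms.
Processing at 2 router(s): 2 × 2 ms = 4 ms.
End-to-end = 5.13 ms.

5.13 ms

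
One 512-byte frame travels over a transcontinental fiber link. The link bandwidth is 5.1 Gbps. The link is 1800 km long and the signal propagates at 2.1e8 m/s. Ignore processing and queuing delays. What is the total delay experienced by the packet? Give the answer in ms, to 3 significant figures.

8.57 ms

L = 512 × 8 = 4096 bits.
Transmission delay = L/R = 4096 / 5100000000 = 0.000803137 ms.
Propagation delay = d/s = 1800000 m / 210000000 m/s = 8.57143 ms.
Total = 8.57 ms.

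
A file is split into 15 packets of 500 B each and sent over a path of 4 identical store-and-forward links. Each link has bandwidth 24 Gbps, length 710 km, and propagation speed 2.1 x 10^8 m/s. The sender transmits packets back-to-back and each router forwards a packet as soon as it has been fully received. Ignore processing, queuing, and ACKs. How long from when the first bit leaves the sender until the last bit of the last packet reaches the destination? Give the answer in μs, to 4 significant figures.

13530 μs

Per-hop transmission t_tx = L/R = 4000/24000000000 = 0.166667 μs.
Per-hop propagation t_prop = 710000/210000000 = 3380.95 μs.
Pipeline fill: first packet needs 4·t_tx to clear all hops; remaining 14 packets each add one t_tx.
Total = (4+15-1)·t_tx + 4·t_prop = 18·0.166667 + 4·3380.95 = 13530 μs.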